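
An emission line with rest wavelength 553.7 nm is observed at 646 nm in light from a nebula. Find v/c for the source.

0.153

λ'/λ₀ = 1.1667 > 1 (redshift), so the source is receding.
λ'/λ₀ = √((1 + β)/(1 − β)) for a receding source ⇒ β = (r² − 1)/(r² + 1) with r = λ'/λ₀.
β = (1.3612 − 1)/(1.3612 + 1) ≈ 0.153.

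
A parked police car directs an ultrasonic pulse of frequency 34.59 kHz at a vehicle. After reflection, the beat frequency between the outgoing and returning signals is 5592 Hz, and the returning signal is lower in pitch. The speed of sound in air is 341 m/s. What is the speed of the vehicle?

30 m/s

Double Doppler shift off a moving reflector: f₂ = f₀ · (v + u)/(v − u) (u > 0 toward emitter).
Returning signal is lower, so f₂ = f₀ − Δf = 34590 − 5592 = 28998 Hz.
Rearranging, u = v · (f₂ − f₀)/(f₂ + f₀) = 341 × -5592/63588 ≈ -30 m/s.
So the vehicle is moving at 30 m/s away from the emitter.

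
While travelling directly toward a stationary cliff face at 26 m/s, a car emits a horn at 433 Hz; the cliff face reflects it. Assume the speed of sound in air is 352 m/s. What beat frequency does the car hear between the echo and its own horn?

The cliff face receives the sound from a moving source: f₁ = f₀ · v/(v − v_e) = 433 × 352/326 ≈ 467.5 Hz.
On the return leg the car is a moving observer: f₂ = f₁ · (v + v_e)/v = 467.5 × 378/352 ≈ 502.1 Hz.
Equivalently f₂ = f₀ · (v + v_e)/(v − v_e).
Beat against the emitted tone: |f₂ − f₀| = 2v_e·f₀/(v − v_e) = 2 × 26 × 433/326 ≈ 69 Hz.

69 Hz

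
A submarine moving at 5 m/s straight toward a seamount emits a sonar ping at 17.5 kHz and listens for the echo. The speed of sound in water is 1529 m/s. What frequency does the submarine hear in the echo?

The seamount receives the sound from a moving source: f₁ = f₀ · v/(v − v_e) = 17.5 × 1529/1524 ≈ 17.56 kHz.
On the return leg the submarine is a moving observer: f₂ = f₁ · (v + v_e)/v = 17.56 × 1534/1529 ≈ 17.61 kHz.

17.61 kHz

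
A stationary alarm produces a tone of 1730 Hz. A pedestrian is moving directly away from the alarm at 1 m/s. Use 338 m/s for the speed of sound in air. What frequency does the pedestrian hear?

Moving observer, stationary source: f' = f · (v − v_o)/v.
f' = 1730 × (338 − 1)/338 = 1730 × 337/338 ≈ 1725 Hz.

1725 Hz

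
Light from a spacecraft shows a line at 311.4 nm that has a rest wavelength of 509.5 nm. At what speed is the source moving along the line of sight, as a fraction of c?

λ'/λ₀ = 0.6112 < 1 (blueshift), so the source is approaching.
λ'/λ₀ = √((1 − β)/(1 + β)) for an approaching source ⇒ β = (1 − r²)/(1 + r²) with r = λ'/λ₀.
β = (1 − 0.3736)/(1 + 0.3736) ≈ 0.456.

0.456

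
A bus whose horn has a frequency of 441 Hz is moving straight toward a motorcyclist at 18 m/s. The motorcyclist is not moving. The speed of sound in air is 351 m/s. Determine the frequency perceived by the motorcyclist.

465 Hz

With the source moving toward a stationary observer, f' = f · v/(v − v_s).
f' = 441 × 351/(351 − 18) = 441 × 351/333 ≈ 465 Hz.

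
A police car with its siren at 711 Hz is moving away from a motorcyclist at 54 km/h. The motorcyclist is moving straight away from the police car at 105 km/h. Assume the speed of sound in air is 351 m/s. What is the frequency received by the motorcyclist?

54 km/h = 15 m/s; 105 km/h = 29.17 m/s.
With source receding and observer receding, f' = f · (v − v_o)/(v + v_s).
f' = 711 × (351 − 29.17)/(351 + 15) = 711 × 321.83/366 ≈ 625 Hz.

625 Hz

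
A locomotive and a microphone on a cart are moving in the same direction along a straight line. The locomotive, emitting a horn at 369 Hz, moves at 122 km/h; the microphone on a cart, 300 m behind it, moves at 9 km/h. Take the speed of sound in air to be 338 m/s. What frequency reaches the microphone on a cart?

338 Hz

122 km/h = 33.89 m/s; 9 km/h = 2.5 m/s.
The microphone on a cart is behind, so the locomotive is moving away from it while the microphone on a cart is moving toward the locomotive.
General Doppler shift: f' = f · (v + v_o)/(v + v_s).
f' = 369 × (338 + 2.5)/(338 + 33.89) = 369 × 340.5/371.89 ≈ 338 Hz.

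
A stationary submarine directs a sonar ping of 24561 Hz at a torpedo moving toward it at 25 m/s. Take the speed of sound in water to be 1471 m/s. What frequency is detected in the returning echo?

25410 Hz

The torpedo first receives the wave as a moving observer: f₁ = f₀ · (v + u)/v = 24561 × (1471 + 25)/1471 ≈ 24978 Hz.
The reflection then acts as a moving source: f₂ = f₁ · v/(v − u) ≈ 25410 Hz.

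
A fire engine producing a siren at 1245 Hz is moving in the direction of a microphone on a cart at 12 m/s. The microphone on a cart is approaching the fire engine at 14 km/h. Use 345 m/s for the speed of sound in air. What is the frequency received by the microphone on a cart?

1304 Hz

14 km/h = 3.889 m/s.
Both move, so f' = f · (v + v_o)/(v − v_s).
f' = 1245 × (345 + 3.889)/(345 − 12) = 1245 × 348.89/333 ≈ 1304 Hz.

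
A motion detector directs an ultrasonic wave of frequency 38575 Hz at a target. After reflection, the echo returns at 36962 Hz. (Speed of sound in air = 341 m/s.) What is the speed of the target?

Double Doppler shift off a moving reflector: f₂ = f₀ · (v + u)/(v − u) (u > 0 toward emitter).
Rearranging, u = v · (f₂ − f₀)/(f₂ + f₀) = 341 × -1613/75537 ≈ -7.3 m/s.
So the target is moving at 7.3 m/s away from the emitter.

7.3 m/s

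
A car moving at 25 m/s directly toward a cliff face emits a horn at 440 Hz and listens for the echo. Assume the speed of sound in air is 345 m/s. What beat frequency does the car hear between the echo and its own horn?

The cliff face receives the sound from a moving source: f₁ = f₀ · v/(v − v_e) = 440 × 345/320 ≈ 474.4 Hz.
On the return leg the car is a moving observer: f₂ = f₁ · (v + v_e)/v = 474.4 × 370/345 ≈ 508.8 Hz.
Beat against the emitted tone: |f₂ − f₀| = 2v_e·f₀/(v − v_e) = 2 × 25 × 440/320 ≈ 69 Hz.

69 Hz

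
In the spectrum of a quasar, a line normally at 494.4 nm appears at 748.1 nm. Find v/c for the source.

λ'/λ₀ = 1.5131 > 1 (redshift), so the source is receding.
λ'/λ₀ = √((1 + β)/(1 − β)) for a receding source ⇒ β = (r² − 1)/(r² + 1) with r = λ'/λ₀.
β = (2.2896 − 1)/(2.2896 + 1) ≈ 0.392.

0.392c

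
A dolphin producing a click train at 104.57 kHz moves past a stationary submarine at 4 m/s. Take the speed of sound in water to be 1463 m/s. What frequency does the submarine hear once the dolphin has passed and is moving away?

Receding: f₂ = f · v/(v + v_s) = 104.57 × 1463/1467 ≈ 104.3 kHz.

104.3 kHz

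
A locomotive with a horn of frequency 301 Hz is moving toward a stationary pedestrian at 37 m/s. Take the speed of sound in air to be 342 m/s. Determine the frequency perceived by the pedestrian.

338 Hz

Moving source, stationary observer: f' = f · v/(v − v_s) since the source is approaching.
f' = 301 × 342/(342 − 37) = 301 × 342/305 ≈ 338 Hz.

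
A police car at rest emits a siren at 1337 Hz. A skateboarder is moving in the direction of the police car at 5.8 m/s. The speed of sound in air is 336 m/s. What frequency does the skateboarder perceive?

Only the observer moves, toward the source, so f' = f · (v + v_o)/v.
f' = 1337 × (336 + 5.8)/336 = 1337 × 341.8/336 ≈ 1360 Hz.

1360 Hz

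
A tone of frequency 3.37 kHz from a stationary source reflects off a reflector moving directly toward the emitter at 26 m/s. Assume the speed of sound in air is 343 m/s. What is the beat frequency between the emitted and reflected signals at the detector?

553 Hz

At the reflector (a moving observer), f₁ = f₀ · (v + u)/v = 3.37 × 369/343 ≈ 3.625 kHz.
The reflection then acts as a moving source: f₂ = f₁ · v/(v − u) ≈ 3.923 kHz.
Equivalently f₂ = f₀ · (v + u)/(v − u).
Beat frequency (with f₀ = 3370 Hz): |f₂ − f₀| = 2u·f₀/(v − u) = 2 × 26 × 3370/317 ≈ 553 Hz.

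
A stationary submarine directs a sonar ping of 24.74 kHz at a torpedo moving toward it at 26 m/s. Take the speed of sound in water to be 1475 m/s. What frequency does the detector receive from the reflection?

25.6 kHz

The torpedo first receives the wave as a moving observer: f₁ = f₀ · (v + u)/v = 24.74 × (1475 + 26)/1475 ≈ 25.2 kHz.
On reflection it acts as a source moving toward the stationary detector: f₂ = f₁ · v/(v − u) = 25.2 × 1475/1449 ≈ 25.6 kHz.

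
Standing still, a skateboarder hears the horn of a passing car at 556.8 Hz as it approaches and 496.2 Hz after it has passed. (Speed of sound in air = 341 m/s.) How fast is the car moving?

f₁/f₂ = (v + v_s)/(v − v_s), so v_s = v · (f₁ − f₂)/(f₁ + f₂).
v_s = 341 × (556.8 − 496.2)/(556.8 + 496.2) = 341 × 60.6/1053.0 ≈ 19.6 m/s.

19.6 m/s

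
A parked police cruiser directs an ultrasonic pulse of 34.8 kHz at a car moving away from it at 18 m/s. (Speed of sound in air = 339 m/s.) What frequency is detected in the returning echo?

The car first receives the wave as a moving observer: f₁ = f₀ · (v − u)/v = 34.8 × (339 − 18)/339 ≈ 33.0 kHz.
The reflection then acts as a moving source: f₂ = f₁ · v/(v + u) ≈ 31.3 kHz.

31.3 kHz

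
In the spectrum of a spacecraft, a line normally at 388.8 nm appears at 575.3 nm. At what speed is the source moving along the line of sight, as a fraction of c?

λ'/λ₀ = 1.4797 > 1 (redshift), so the source is receding.
λ'/λ₀ = √((1 + β)/(1 − β)) for a receding source ⇒ β = (r² − 1)/(r² + 1) with r = λ'/λ₀.
β = (2.1895 − 1)/(2.1895 + 1) ≈ 0.373.

0.373c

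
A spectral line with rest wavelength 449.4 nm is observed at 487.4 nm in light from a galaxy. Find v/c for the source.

λ'/λ₀ = 1.0846 > 1 (redshift), so the source is receding.
λ'/λ₀ = √((1 + β)/(1 − β)) for a receding source ⇒ β = (r² − 1)/(r² + 1) with r = λ'/λ₀.
β = (1.1763 − 1)/(1.1763 + 1) ≈ 0.081.

0.081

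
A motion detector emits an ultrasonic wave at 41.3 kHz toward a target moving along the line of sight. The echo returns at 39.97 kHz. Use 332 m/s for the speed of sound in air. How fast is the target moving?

Double Doppler shift off a moving reflector: f₂ = f₀ · (v + u)/(v − u) (u > 0 toward emitter).
Rearranging, u = v · (f₂ − f₀)/(f₂ + f₀) = 332 × -1.33/81.27 ≈ -5.4 m/s.
So the target is moving at 5.4 m/s away from the emitter.

5.4 m/s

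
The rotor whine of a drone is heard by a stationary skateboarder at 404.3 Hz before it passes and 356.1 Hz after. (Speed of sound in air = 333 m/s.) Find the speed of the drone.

f₁/f₂ = (v + v_s)/(v − v_s), so v_s = v · (f₁ − f₂)/(f₁ + f₂).
v_s = 333 × (404.3 − 356.1)/(404.3 + 356.1) = 333 × 48.2/760.4 ≈ 21.1 m/s.

21.1 m/s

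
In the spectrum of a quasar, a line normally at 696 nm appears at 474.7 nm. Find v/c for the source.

λ'/λ₀ = 0.6820 < 1 (blueshift), so the source is approaching.
λ'/λ₀ = √((1 − β)/(1 + β)) for an approaching source ⇒ β = (1 − r²)/(1 + r²) with r = λ'/λ₀.
β = (1 − 0.4652)/(1 + 0.4652) ≈ 0.365.

0.365c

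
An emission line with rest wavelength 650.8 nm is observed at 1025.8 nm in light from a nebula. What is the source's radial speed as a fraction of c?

λ'/λ₀ = 1.5762 > 1 (redshift), so the source is receding.
λ'/λ₀ = √((1 + β)/(1 − β)) for a receding source ⇒ β = (r² − 1)/(r² + 1) with r = λ'/λ₀.
β = (2.4845 − 1)/(2.4845 + 1) ≈ 0.426.

0.426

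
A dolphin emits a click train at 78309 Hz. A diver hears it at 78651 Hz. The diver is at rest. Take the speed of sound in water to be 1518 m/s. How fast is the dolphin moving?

6.6 m/s

f' > f, so the dolphin is approaching.
f' = f · v/(v − v_s) ⇒ v_s = v · |1 − f/f'|.
v_s = 1518 × |1 − 78309/78651| = 1518 × 0.004348 ≈ 6.6 m/s.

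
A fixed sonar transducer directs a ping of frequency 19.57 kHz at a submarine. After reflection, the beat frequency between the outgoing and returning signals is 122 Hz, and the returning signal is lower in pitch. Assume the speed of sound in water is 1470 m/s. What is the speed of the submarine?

4.6 m/s

Double Doppler shift off a moving reflector: f₂ = f₀ · (v + u)/(v − u) (u > 0 toward emitter).
Returning signal is lower, so f₂ = f₀ − Δf = 19570 − 122 = 19448 Hz.
Rearranging, u = v · (f₂ − f₀)/(f₂ + f₀) = 1470 × -122/39018 ≈ -4.6 m/s.
So the submarine is moving at 4.6 m/s away from the emitter.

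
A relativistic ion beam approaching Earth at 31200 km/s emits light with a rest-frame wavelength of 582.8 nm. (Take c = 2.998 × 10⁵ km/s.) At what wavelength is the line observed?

525.0 nm

β = v/c = 31200/299800 = 0.1041.
Relativistic Doppler for wavelength: λ' = λ₀ · √((1 − β)/(1 + β)).
λ' = 582.8 × √(0.8959/1.1041) = 582.8 × 0.90082 ≈ 525.0 nm.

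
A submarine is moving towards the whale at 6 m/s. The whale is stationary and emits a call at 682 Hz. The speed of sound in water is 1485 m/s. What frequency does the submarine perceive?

Moving observer, stationary source: f' = f · (v + v_o)/v.
f' = 682 × (1485 + 6)/1485 = 682 × 1491/1485 ≈ 685 Hz.

685 Hz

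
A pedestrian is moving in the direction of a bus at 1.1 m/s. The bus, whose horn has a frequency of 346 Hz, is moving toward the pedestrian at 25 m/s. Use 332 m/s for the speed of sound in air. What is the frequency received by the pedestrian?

General Doppler shift: f' = f · (v + v_o)/(v − v_s).
f' = 346 × (332 + 1.1)/(332 − 25) = 346 × 333.1/307 ≈ 375 Hz.

375 Hz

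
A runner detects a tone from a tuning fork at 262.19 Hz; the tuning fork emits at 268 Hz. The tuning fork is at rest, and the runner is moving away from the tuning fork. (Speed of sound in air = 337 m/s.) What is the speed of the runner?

f' = f · (v − v_o)/v ⇒ v_o = v · |f'/f − 1|.
v_o = 337 × |262.19/268 − 1| = 337 × 0.02168 ≈ 7.3 m/s.

7.3 m/s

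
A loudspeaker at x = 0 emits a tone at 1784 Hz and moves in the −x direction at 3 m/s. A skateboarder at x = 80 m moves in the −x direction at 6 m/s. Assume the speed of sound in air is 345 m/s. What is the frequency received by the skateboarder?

The observer lies on the +x side, so the source is heading away from the observer and the observer is heading toward the source.
With source receding and observer approaching, f' = f · (v + v_o)/(v + v_s).
f' = 1784 × (345 + 6)/(345 + 3) = 1784 × 351/348 ≈ 1799 Hz.

1799 Hz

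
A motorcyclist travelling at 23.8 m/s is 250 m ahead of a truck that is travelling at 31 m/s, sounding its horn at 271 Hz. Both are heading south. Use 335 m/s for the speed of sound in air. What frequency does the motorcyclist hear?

277 Hz

The motorcyclist is ahead, so the truck is moving toward it while the motorcyclist is moving away from the truck.
With source approaching and observer receding, f' = f · (v − v_o)/(v − v_s).
f' = 271 × (335 − 23.8)/(335 − 31) = 271 × 311.2/304 ≈ 277 Hz.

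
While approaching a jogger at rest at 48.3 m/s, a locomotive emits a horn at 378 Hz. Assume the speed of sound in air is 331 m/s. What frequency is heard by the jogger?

443 Hz

Moving source, stationary observer: f' = f · v/(v − v_s) since the source is approaching.
f' = 378 × 331/(331 − 48.3) = 378 × 331/282.7 ≈ 443 Hz.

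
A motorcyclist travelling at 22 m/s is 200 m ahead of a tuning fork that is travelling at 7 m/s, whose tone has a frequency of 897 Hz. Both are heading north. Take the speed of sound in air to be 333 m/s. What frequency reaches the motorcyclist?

856 Hz

The motorcyclist is ahead, so the tuning fork is moving toward it while the motorcyclist is moving away from the tuning fork.
General Doppler shift: f' = f · (v − v_o)/(v − v_s).
f' = 897 × (333 − 22)/(333 − 7) = 897 × 311/326 ≈ 856 Hz.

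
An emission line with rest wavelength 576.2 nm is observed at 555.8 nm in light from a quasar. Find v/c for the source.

0.036c

λ'/λ₀ = 0.9646 < 1 (blueshift), so the source is approaching.
λ'/λ₀ = √((1 − β)/(1 + β)) for an approaching source ⇒ β = (1 − r²)/(1 + r²) with r = λ'/λ₀.
β = (1 − 0.9304)/(1 + 0.9304) ≈ 0.036.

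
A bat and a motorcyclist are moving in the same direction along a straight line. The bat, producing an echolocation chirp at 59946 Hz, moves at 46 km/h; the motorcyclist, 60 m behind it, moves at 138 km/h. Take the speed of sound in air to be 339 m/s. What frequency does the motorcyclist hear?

64301 Hz

46 km/h = 12.78 m/s; 138 km/h = 38.33 m/s.
The motorcyclist is behind, so the bat is moving away from it while the motorcyclist is moving toward the bat.
Both move, so f' = f · (v + v_o)/(v + v_s).
f' = 59946 × (339 + 38.33)/(339 + 12.78) = 59946 × 377.33/351.78 ≈ 64301 Hz.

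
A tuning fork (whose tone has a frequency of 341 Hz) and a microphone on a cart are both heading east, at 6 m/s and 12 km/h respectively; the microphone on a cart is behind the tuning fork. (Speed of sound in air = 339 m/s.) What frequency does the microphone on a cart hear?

338 Hz

12 km/h = 3.333 m/s.
The microphone on a cart is behind, so the tuning fork is moving away from it while the microphone on a cart is moving toward the tuning fork.
Both move, so f' = f · (v + v_o)/(v + v_s).
f' = 341 × (339 + 3.333)/(339 + 6) = 341 × 342.33/345 ≈ 338 Hz.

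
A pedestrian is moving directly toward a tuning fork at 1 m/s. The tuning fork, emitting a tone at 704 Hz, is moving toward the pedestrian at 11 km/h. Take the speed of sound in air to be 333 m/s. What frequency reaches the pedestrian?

713 Hz

11 km/h = 3.056 m/s.
General Doppler shift: f' = f · (v + v_o)/(v − v_s).
f' = 704 × (333 + 1)/(333 − 3.056) = 704 × 334/329.94 ≈ 713 Hz.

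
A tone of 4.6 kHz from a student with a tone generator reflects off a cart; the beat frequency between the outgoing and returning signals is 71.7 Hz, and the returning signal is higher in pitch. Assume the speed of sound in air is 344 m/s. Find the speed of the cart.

Double Doppler shift off a moving reflector: f₂ = f₀ · (v + u)/(v − u) (u > 0 toward emitter).
Returning signal is higher, so f₂ = f₀ + Δf = 4600 + 71.7 = 4671.7 Hz.
Rearranging, u = v · (f₂ − f₀)/(f₂ + f₀) = 344 × 71.7/9271.7 ≈ 2.66 m/s.
So the cart is moving at 2.66 m/s toward the emitter.

2.66 m/s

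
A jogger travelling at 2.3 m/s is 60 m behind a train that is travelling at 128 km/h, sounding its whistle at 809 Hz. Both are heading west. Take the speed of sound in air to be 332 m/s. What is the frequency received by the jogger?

736 Hz

128 km/h = 35.56 m/s.
The jogger is behind, so the train is moving away from it while the jogger is moving toward the train.
With source receding and observer approaching, f' = f · (v + v_o)/(v + v_s).
f' = 809 × (332 + 2.3)/(332 + 35.56) = 809 × 334.3/367.56 ≈ 736 Hz.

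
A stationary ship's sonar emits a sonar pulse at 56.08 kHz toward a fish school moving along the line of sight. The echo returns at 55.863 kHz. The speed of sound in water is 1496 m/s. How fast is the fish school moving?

2.90 m/s

Double Doppler shift off a moving reflector: f₂ = f₀ · (v + u)/(v − u) (u > 0 toward emitter).
Rearranging, u = v · (f₂ − f₀)/(f₂ + f₀) = 1496 × -0.217/111.943 ≈ -2.90 m/s.
So the fish school is moving at 2.90 m/s away from the emitter.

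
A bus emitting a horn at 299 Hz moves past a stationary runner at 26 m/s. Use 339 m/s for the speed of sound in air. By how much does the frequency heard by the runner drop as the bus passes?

46.1 Hz

Approaching: f₁ = f · v/(v − v_s) = 299 × 339/313 ≈ 323.8 Hz.
Receding: f₂ = f · v/(v + v_s) = 299 × 339/365 ≈ 277.7 Hz.
Drop: f₁ − f₂ = 2f·v·v_s/(v² − v_s²) = 2 × 299 × 339 × 26/(339² − 26²) ≈ 46.1 Hz.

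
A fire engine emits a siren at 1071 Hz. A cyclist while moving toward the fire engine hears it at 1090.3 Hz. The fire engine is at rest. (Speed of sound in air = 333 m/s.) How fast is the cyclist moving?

6.0 m/s

f' = f · (v + v_o)/v ⇒ v_o = v · |f'/f − 1|.
v_o = 333 × |1090.3/1071 − 1| = 333 × 0.01802 ≈ 6.0 m/s.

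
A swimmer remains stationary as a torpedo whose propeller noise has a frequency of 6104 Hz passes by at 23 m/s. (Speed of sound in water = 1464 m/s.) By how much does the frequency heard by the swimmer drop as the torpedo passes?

192 Hz

Approaching: f₁ = f · v/(v − v_s) = 6104 × 1464/1441 ≈ 6201 Hz.
Receding: f₂ = f · v/(v + v_s) = 6104 × 1464/1487 ≈ 6010 Hz.
Drop: f₁ − f₂ = 2f·v·v_s/(v² − v_s²) = 2 × 6104 × 1464 × 23/(1464² − 23²) ≈ 192 Hz.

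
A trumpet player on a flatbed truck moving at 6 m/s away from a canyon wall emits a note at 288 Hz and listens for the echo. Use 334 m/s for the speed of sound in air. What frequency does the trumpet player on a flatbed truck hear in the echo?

The canyon wall receives the sound from a moving source: f₁ = f₀ · v/(v + v_e) = 288 × 334/340 ≈ 283 Hz.
On the return leg the trumpet player on a flatbed truck is a moving observer: f₂ = f₁ · (v − v_e)/v = 283 × 328/334 ≈ 278 Hz.
Equivalently f₂ = f₀ · (v − v_e)/(v + v_e).

278 Hz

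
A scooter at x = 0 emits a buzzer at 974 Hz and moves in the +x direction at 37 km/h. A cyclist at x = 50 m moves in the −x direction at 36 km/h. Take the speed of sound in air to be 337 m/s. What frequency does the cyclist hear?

37 km/h = 10.28 m/s; 36 km/h = 10 m/s.
The observer lies on the +x side, so the source is heading toward the observer and the observer is heading toward the source.
Both move, so f' = f · (v + v_o)/(v − v_s).
f' = 974 × (337 + 10)/(337 − 10.28) = 974 × 347/326.72 ≈ 1034 Hz.

1034 Hz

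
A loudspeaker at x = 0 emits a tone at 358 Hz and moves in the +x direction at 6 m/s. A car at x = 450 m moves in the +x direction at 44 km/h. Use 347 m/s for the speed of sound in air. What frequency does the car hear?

44 km/h = 12.22 m/s.
The observer lies on the +x side, so the source is heading toward the observer and the observer is heading away from the source.
Both move, so f' = f · (v − v_o)/(v − v_s).
f' = 358 × (347 − 12.22)/(347 − 6) = 358 × 334.78/341 ≈ 351 Hz.

351 Hz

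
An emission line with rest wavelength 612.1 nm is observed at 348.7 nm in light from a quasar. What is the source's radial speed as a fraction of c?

λ'/λ₀ = 0.5697 < 1 (blueshift), so the source is approaching.
λ'/λ₀ = √((1 − β)/(1 + β)) for an approaching source ⇒ β = (1 − r²)/(1 + r²) with r = λ'/λ₀.
β = (1 − 0.3245)/(1 + 0.3245) ≈ 0.510.

0.510c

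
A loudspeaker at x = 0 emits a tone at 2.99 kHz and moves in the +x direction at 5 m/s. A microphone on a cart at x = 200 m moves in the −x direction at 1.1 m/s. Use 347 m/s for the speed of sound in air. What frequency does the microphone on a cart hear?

3.04 kHz

The observer lies on the +x side, so the source is heading toward the observer and the observer is heading toward the source.
With source approaching and observer approaching, f' = f · (v + v_o)/(v − v_s).
f' = 2.99 × (347 + 1.1)/(347 − 5) = 2.99 × 348.1/342 ≈ 3.04 kHz.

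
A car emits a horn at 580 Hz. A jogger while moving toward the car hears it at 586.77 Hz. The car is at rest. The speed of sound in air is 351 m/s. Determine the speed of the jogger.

f' = f · (v + v_o)/v ⇒ v_o = v · |f'/f − 1|.
v_o = 351 × |586.77/580 − 1| = 351 × 0.01167 ≈ 4.1 m/s.

4.1 m/s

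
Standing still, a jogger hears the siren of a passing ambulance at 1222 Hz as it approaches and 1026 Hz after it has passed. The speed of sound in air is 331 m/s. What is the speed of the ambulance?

29 m/s

f₁/f₂ = (v + v_s)/(v − v_s), so v_s = v · (f₁ − f₂)/(f₁ + f₂).
v_s = 331 × (1222 − 1026)/(1222 + 1026) = 331 × 196/2248 ≈ 29 m/s.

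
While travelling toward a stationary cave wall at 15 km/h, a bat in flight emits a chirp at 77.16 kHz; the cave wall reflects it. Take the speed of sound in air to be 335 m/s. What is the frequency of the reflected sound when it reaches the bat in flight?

15 km/h = 4.167 m/s.
The cave wall receives the sound from a moving source: f₁ = f₀ · v/(v − v_e) = 77.16 × 335/330.83 ≈ 78.1 kHz.
On the return leg the bat in flight is a moving observer: f₂ = f₁ · (v + v_e)/v = 78.1 × 339.17/335 ≈ 79.1 kHz.
Equivalently f₂ = f₀ · (v + v_e)/(v − v_e).

79.1 kHz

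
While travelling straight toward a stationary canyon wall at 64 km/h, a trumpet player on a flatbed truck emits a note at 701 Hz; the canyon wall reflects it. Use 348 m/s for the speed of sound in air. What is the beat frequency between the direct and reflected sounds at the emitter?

64 km/h = 17.78 m/s.
The canyon wall receives the sound from a moving source: f₁ = f₀ · v/(v − v_e) = 701 × 348/330.22 ≈ 738.7 Hz.
On the return leg the trumpet player on a flatbed truck is a moving observer: f₂ = f₁ · (v + v_e)/v = 738.7 × 365.78/348 ≈ 776.5 Hz.
Equivalently f₂ = f₀ · (v + v_e)/(v − v_e).
Beat against the emitted tone: |f₂ − f₀| = 2v_e·f₀/(v − v_e) = 2 × 17.78 × 701/330.22 ≈ 75 Hz.

75 Hz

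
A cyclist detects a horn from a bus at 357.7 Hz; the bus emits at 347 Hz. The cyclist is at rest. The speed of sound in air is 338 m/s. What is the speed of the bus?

f' > f, so the bus is approaching.
f' = f · v/(v − v_s) ⇒ v_s = v · |1 − f/f'|.
v_s = 338 × |1 − 347/357.7| = 338 × 0.02991 ≈ 10.1 m/s.

10.1 m/s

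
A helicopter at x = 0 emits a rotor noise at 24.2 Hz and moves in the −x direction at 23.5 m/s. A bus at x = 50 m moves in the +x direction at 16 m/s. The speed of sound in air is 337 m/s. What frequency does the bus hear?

21.5 Hz

The observer lies on the +x side, so the source is heading away from the observer and the observer is heading away from the source.
With source receding and observer receding, f' = f · (v − v_o)/(v + v_s).
f' = 24.2 × (337 − 16)/(337 + 23.5) = 24.2 × 321/360.5 ≈ 21.5 Hz.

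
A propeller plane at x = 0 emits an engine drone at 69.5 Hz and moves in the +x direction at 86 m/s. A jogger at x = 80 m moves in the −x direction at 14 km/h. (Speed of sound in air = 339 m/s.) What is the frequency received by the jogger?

14 km/h = 3.889 m/s.
The observer lies on the +x side, so the source is heading toward the observer and the observer is heading toward the source.
General Doppler shift: f' = f · (v + v_o)/(v − v_s).
f' = 69.5 × (339 + 3.889)/(339 − 86) = 69.5 × 342.89/253 ≈ 94 Hz.

94 Hz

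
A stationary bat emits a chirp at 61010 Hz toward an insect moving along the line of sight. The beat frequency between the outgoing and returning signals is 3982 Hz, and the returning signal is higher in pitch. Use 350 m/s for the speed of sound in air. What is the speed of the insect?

11.1 m/s

Double Doppler shift off a moving reflector: f₂ = f₀ · (v + u)/(v − u) (u > 0 toward emitter).
Returning signal is higher, so f₂ = f₀ + Δf = 61010 + 3982 = 64992 Hz.
Rearranging, u = v · (f₂ − f₀)/(f₂ + f₀) = 350 × 3982/126002 ≈ 11.1 m/s.
So the insect is moving at 11.1 m/s toward the emitter.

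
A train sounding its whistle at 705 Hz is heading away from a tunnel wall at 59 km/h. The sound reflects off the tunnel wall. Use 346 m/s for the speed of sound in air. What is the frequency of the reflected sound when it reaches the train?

641 Hz

59 km/h = 16.39 m/s.
The tunnel wall receives the sound from a moving source: f₁ = f₀ · v/(v + v_e) = 705 × 346/362.39 ≈ 673 Hz.
On the return leg the train is a moving observer: f₂ = f₁ · (v − v_e)/v = 673 × 329.61/346 ≈ 641 Hz.
Equivalently f₂ = f₀ · (v − v_e)/(v + v_e).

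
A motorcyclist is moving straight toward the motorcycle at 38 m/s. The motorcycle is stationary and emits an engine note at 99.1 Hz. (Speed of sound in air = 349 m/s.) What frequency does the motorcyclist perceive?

110 Hz

Only the observer moves, toward the source, so f' = f · (v + v_o)/v.
f' = 99.1 × (349 + 38)/349 = 99.1 × 387/349 ≈ 110 Hz.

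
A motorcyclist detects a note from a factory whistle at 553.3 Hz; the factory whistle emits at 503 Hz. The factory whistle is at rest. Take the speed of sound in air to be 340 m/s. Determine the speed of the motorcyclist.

f' > f, so the motorcyclist is approaching.
f' = f · (v + v_o)/v ⇒ v_o = v · |f'/f − 1|.
v_o = 340 × |553.3/503 − 1| = 340 × 0.1 ≈ 34 m/s.

34 m/s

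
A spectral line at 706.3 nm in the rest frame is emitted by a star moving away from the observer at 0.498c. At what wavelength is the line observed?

1220.1 nm

Relativistic Doppler for wavelength: λ' = λ₀ · √((1 + β)/(1 − β)).
λ' = 706.3 × √(1.4980/0.5020) = 706.3 × 1.72744 ≈ 1220.1 nm.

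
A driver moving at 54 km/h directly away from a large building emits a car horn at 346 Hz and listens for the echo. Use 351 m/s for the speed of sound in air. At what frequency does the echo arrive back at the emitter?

54 km/h = 15 m/s.
The large building receives the sound from a moving source: f₁ = f₀ · v/(v + v_e) = 346 × 351/366 ≈ 332 Hz.
On the return leg the driver is a moving observer: f₂ = f₁ · (v − v_e)/v = 332 × 336/351 ≈ 318 Hz.
Equivalently f₂ = f₀ · (v − v_e)/(v + v_e).

318 Hz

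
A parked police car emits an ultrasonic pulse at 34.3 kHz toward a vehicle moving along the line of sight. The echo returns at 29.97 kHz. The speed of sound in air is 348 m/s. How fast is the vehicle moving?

Double Doppler shift off a moving reflector: f₂ = f₀ · (v + u)/(v − u) (u > 0 toward emitter).
Rearranging, u = v · (f₂ − f₀)/(f₂ + f₀) = 348 × -4.33/64.27 ≈ -23.4 m/s.
So the vehicle is moving at 23.4 m/s away from the emitter.

23.4 m/s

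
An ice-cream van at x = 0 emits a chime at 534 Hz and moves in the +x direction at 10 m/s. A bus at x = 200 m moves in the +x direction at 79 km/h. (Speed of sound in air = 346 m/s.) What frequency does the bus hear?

79 km/h = 21.94 m/s.
The observer lies on the +x side, so the source is heading toward the observer and the observer is heading away from the source.
General Doppler shift: f' = f · (v − v_o)/(v − v_s).
f' = 534 × (346 − 21.94)/(346 − 10) = 534 × 324.06/336 ≈ 515 Hz.

515 Hz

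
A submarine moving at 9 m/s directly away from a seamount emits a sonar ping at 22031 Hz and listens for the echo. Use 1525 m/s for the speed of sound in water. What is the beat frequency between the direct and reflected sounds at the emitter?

259 Hz

The seamount receives the sound from a moving source: f₁ = f₀ · v/(v + v_e) = 22031 × 1525/1534 ≈ 21902 Hz.
On the return leg the submarine is a moving observer: f₂ = f₁ · (v − v_e)/v = 21902 × 1516/1525 ≈ 21772 Hz.
Beat against the emitted tone: |f₂ − f₀| = 2v_e·f₀/(v + v_e) = 2 × 9 × 22031/1534 ≈ 259 Hz.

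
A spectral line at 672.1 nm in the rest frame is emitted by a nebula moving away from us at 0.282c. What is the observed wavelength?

Relativistic Doppler for wavelength: λ' = λ₀ · √((1 + β)/(1 − β)).
λ' = 672.1 × √(1.2820/0.7180) = 672.1 × 1.33623 ≈ 898.1 nm.

898.1 nm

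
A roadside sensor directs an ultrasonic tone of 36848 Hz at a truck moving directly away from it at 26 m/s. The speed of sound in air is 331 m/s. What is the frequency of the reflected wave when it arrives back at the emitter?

At the truck (a moving observer), f₁ = f₀ · (v − u)/v = 36848 × 305/331 ≈ 33954 Hz.
The reflection then acts as a moving source: f₂ = f₁ · v/(v + u) ≈ 31481 Hz.

31481 Hz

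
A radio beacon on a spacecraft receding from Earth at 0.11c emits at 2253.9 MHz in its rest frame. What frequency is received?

2018.2 MHz

Relativistic Doppler for frequency: f' = f₀ · √((1 − β)/(1 + β)).
f' = 2253.9 × √(0.8900/1.1100) = 2253.9 × 0.89543 ≈ 2018.2 MHz.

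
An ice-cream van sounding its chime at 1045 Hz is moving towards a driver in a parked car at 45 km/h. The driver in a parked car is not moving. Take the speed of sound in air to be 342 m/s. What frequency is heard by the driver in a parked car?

45 km/h = 12.5 m/s.
With the source moving toward a stationary observer, f' = f · v/(v − v_s).
f' = 1045 × 342/(342 − 12.5) = 1045 × 342/329.5 ≈ 1085 Hz.

1085 Hz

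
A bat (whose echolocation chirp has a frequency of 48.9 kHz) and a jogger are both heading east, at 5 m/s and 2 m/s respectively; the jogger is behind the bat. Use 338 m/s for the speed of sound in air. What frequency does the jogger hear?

48.5 kHz

The jogger is behind, so the bat is moving away from it while the jogger is moving toward the bat.
General Doppler shift: f' = f · (v + v_o)/(v + v_s).
f' = 48.9 × (338 + 2)/(338 + 5) = 48.9 × 340/343 ≈ 48.5 kHz.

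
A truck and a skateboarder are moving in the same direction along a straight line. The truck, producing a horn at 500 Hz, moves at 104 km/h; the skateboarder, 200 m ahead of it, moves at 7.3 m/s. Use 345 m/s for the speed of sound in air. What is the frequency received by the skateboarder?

104 km/h = 28.89 m/s.
The skateboarder is ahead, so the truck is moving toward it while the skateboarder is moving away from the truck.
General Doppler shift: f' = f · (v − v_o)/(v − v_s).
f' = 500 × (345 − 7.3)/(345 − 28.89) = 500 × 337.7/316.11 ≈ 534 Hz.

534 Hz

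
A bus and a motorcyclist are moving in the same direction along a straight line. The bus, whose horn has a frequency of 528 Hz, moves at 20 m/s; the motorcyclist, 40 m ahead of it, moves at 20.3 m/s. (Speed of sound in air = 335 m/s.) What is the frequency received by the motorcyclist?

The motorcyclist is ahead, so the bus is moving toward it while the motorcyclist is moving away from the bus.
General Doppler shift: f' = f · (v − v_o)/(v − v_s).
f' = 528 × (335 − 20.3)/(335 − 20) = 528 × 314.7/315 ≈ 527 Hz.

527 Hz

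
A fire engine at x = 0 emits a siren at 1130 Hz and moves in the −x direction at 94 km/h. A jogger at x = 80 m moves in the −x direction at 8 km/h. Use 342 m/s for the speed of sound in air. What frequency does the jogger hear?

1057 Hz

94 km/h = 26.11 m/s; 8 km/h = 2.222 m/s.
The observer lies on the +x side, so the source is heading away from the observer and the observer is heading toward the source.
General Doppler shift: f' = f · (v + v_o)/(v + v_s).
f' = 1130 × (342 + 2.222)/(342 + 26.11) = 1130 × 344.22/368.11 ≈ 1057 Hz.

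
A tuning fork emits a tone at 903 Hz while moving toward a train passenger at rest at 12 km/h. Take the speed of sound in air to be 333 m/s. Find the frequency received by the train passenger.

912 Hz

12 km/h = 3.333 m/s.
Moving source, stationary observer: f' = f · v/(v − v_s) since the source is approaching.
f' = 903 × 333/(333 − 3.333) = 903 × 333/329.7 ≈ 912 Hz.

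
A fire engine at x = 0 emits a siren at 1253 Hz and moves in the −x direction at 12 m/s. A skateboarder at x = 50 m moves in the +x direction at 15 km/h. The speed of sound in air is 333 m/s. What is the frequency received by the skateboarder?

15 km/h = 4.167 m/s.
The observer lies on the +x side, so the source is heading away from the observer and the observer is heading away from the source.
General Doppler shift: f' = f · (v − v_o)/(v + v_s).
f' = 1253 × (333 − 4.167)/(333 + 12) = 1253 × 328.83/345 ≈ 1194 Hz.

1194 Hz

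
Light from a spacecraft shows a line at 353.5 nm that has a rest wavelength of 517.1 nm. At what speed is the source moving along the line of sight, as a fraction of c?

λ'/λ₀ = 0.6836 < 1 (blueshift), so the source is approaching.
λ'/λ₀ = √((1 − β)/(1 + β)) for an approaching source ⇒ β = (1 − r²)/(1 + r²) with r = λ'/λ₀.
β = (1 − 0.4673)/(1 + 0.4673) ≈ 0.363.

0.363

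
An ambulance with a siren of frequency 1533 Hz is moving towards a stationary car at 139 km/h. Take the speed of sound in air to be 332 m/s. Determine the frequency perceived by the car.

139 km/h = 38.61 m/s.
Moving source, stationary observer: f' = f · v/(v − v_s) since the source is approaching.
f' = 1533 × 332/(332 − 38.61) = 1533 × 332/293.4 ≈ 1735 Hz.

1735 Hz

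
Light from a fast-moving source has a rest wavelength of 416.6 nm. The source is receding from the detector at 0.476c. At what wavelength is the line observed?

Relativistic Doppler for wavelength: λ' = λ₀ · √((1 + β)/(1 − β)).
λ' = 416.6 × √(1.4760/0.5240) = 416.6 × 1.67833 ≈ 699.2 nm.

699.2 nm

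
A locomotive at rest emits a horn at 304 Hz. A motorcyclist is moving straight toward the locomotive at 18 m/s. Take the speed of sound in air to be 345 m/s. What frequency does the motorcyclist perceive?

320 Hz

Only the observer moves, toward the source, so f' = f · (v + v_o)/v.
f' = 304 × (345 + 18)/345 = 304 × 363/345 ≈ 320 Hz.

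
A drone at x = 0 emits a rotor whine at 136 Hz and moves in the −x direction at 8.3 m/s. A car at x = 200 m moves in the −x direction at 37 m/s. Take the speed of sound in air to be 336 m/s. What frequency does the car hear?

147 Hz

The observer lies on the +x side, so the source is heading away from the observer and the observer is heading toward the source.
Both move, so f' = f · (v + v_o)/(v + v_s).
f' = 136 × (336 + 37)/(336 + 8.3) = 136 × 373/344.3 ≈ 147 Hz.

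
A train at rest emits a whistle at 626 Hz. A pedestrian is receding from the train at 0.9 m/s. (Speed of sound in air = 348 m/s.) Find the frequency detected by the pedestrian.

Only the observer moves, away from the source, so f' = f · (v − v_o)/v.
f' = 626 × (348 − 0.9)/348 = 626 × 347.1/348 ≈ 624 Hz.

624 Hz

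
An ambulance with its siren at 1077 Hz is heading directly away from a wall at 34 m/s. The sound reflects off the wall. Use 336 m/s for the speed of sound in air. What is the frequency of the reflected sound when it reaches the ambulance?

The wall receives the sound from a moving source: f₁ = f₀ · v/(v + v_e) = 1077 × 336/370 ≈ 978 Hz.
On the return leg the ambulance is a moving observer: f₂ = f₁ · (v − v_e)/v = 978 × 302/336 ≈ 879 Hz.

879 Hz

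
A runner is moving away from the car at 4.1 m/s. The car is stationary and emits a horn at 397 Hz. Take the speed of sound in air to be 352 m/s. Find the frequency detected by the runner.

392 Hz

Only the observer moves, away from the source, so f' = f · (v − v_o)/v.
f' = 397 × (352 − 4.1)/352 = 397 × 347.9/352 ≈ 392 Hz.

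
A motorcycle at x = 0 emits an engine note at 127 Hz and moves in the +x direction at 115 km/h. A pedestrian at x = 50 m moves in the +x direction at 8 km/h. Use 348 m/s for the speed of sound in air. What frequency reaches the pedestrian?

115 km/h = 31.94 m/s; 8 km/h = 2.222 m/s.
The observer lies on the +x side, so the source is heading toward the observer and the observer is heading away from the source.
With source approaching and observer receding, f' = f · (v − v_o)/(v − v_s).
f' = 127 × (348 − 2.222)/(348 − 31.94) = 127 × 345.78/316.06 ≈ 139 Hz.

139 Hz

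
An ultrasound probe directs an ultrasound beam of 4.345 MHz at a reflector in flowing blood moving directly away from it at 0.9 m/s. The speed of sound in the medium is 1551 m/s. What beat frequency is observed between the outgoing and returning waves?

At the reflector in flowing blood (a moving observer), f₁ = f₀ · (v − u)/v = 4.345 × 1550.1/1551 ≈ 4.34248 MHz.
The reflection then acts as a moving source: f₂ = f₁ · v/(v + u) ≈ 4.33996 MHz.
Beat frequency (with f₀ = 4345000 Hz): |f₂ − f₀| = 2u·f₀/(v + u) = 2 × 0.9 × 4345000/1551.9 ≈ 5040 Hz.

5040 Hz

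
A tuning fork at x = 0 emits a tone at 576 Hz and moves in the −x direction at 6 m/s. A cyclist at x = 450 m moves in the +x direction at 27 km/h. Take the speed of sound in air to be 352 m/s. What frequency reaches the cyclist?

554 Hz

27 km/h = 7.5 m/s.
The observer lies on the +x side, so the source is heading away from the observer and the observer is heading away from the source.
With source receding and observer receding, f' = f · (v − v_o)/(v + v_s).
f' = 576 × (352 − 7.5)/(352 + 6) = 576 × 344.5/358 ≈ 554 Hz.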